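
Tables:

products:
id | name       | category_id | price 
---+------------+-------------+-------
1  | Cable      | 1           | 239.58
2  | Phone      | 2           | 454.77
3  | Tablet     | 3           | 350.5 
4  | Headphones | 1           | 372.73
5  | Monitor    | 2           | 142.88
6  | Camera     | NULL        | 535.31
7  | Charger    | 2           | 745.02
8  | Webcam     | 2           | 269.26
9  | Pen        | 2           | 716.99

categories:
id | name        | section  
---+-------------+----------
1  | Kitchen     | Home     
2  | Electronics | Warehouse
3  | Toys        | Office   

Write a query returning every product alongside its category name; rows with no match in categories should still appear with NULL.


LEFT JOIN keeps every row from products (the left table); where category_id has no match in categories, the category columns become NULL. Walk through each product:
  - product 1 (Cable): category_id=1 -> matches Kitchen
  - product 2 (Phone): category_id=2 -> matches Electronics
  - product 3 (Tablet): category_id=3 -> matches Toys
  - product 4 (Headphones): category_id=1 -> matches Kitchen
  - product 5 (Monitor): category_id=2 -> matches Electronics
  - product 6 (Camera): category_id=NULL, no match -> kept with NULL
  - product 7 (Charger): category_id=2 -> matches Electronics
  - product 8 (Webcam): category_id=2 -> matches Electronics
  - product 9 (Pen): category_id=2 -> matches Electronics
All 9 rows appear; 1 has NULL category.

SQL:
SELECT a.name, b.name AS category
FROM products a
LEFT JOIN categories b ON a.category_id = b.id

Result:
name       | category   
-----------+------------
Cable      | Kitchen    
Phone      | Electronics
Tablet     | Toys       
Headphones | Kitchen    
Monitor    | Electronics
Camera     | NULL       
Charger    | Electronics
Webcam     | Electronics
Pen        | Electronics


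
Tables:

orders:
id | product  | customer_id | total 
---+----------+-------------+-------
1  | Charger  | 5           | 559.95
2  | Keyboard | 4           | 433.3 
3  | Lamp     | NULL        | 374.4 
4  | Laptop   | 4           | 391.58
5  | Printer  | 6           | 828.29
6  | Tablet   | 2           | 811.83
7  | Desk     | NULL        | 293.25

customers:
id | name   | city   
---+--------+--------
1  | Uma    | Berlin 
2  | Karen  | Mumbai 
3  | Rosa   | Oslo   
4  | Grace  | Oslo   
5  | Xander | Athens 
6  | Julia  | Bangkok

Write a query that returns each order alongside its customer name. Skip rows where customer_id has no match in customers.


INNER JOIN keeps only orders rows whose customer_id matches an id in customers. Walk through each order:
  - order 1 (Charger): customer_id=5 -> matches Xander
  - order 2 (Keyboard): customer_id=4 -> matches Grace
  - order 3 (Lamp): customer_id=NULL, no match -> dropped
  - order 4 (Laptop): customer_id=4 -> matches Grace
  - order 5 (Printer): customer_id=6 -> matches Julia
  - order 6 (Tablet): customer_id=2 -> matches Karen
  - order 7 (Desk): customer_id=NULL, no match -> dropped
So 2 of 7 rows are dropped.

SQL:
SELECT a.product, b.name AS customer
FROM orders a
INNER JOIN customers b ON a.customer_id = b.id

Result:
product  | customer
---------+---------
Charger  | Xander  
Keyboard | Grace   
Laptop   | Grace   
Printer  | Julia   
Tablet   | Karen   


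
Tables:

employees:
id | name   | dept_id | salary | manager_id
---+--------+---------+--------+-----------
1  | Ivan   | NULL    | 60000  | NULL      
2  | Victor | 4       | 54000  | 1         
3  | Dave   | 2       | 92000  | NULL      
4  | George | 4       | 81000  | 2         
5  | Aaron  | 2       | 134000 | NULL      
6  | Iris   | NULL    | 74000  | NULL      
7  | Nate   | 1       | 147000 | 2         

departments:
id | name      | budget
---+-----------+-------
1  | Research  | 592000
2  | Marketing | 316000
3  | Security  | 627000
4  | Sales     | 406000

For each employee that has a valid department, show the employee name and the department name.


INNER JOIN keeps only employees rows whose dept_id matches an id in departments. Walk through each employee:
  - employee 1 (Ivan): dept_id=NULL, no match -> dropped
  - employee 2 (Victor): dept_id=4 -> matches Sales
  - employee 3 (Dave): dept_id=2 -> matches Marketing
  - employee 4 (George): dept_id=4 -> matches Sales
  - employee 5 (Aaron): dept_id=2 -> matches Marketing
  - employee 6 (Iris): dept_id=NULL, no match -> dropped
  - employee 7 (Nate): dept_id=1 -> matches Research
So 2 of 7 rows are dropped.

SQL:
SELECT a.name, b.name AS department
FROM employees a
INNER JOIN departments b ON a.dept_id = b.id

Result:
name   | department
-------+-----------
Victor | Sales     
Dave   | Marketing 
George | Sales     
Aaron  | Marketing 
Nate   | Research  


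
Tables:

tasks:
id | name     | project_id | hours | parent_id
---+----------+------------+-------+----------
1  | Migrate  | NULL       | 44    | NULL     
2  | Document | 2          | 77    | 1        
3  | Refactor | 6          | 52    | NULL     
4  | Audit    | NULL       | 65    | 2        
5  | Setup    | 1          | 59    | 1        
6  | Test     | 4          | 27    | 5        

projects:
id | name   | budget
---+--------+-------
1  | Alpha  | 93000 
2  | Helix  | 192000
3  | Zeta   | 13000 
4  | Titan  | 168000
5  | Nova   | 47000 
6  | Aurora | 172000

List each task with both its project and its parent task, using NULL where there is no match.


Two LEFT JOINs from the same base table tasks: one to projects via project_id, one to tasks itself via parent_id. Both are LEFT so every task is preserved.
Match against projects:
  - task 1 (Migrate): project_id=NULL, no match -> kept with NULL
  - task 2 (Document): project_id=2 -> matches Helix
  - task 3 (Refactor): project_id=6 -> matches Aurora
  - task 4 (Audit): project_id=NULL, no match -> kept with NULL
  - task 5 (Setup): project_id=1 -> matches Alpha
  - task 6 (Test): project_id=4 -> matches Titan
Match against tasks (self):
  - task 1 (Migrate): parent_id=NULL -> NULL
  - task 2 (Document): parent_id=1 -> Migrate
  - task 3 (Refactor): parent_id=NULL -> NULL
  - task 4 (Audit): parent_id=2 -> Document
  - task 5 (Setup): parent_id=1 -> Migrate
  - task 6 (Test): parent_id=5 -> Setup

SQL:
SELECT a.name, b.name AS project, c.name AS parent
FROM tasks a
LEFT JOIN projects b ON a.project_id = b.id
LEFT JOIN tasks c ON a.parent_id = c.id

Result:
name     | project | parent  
---------+---------+---------
Migrate  | NULL    | NULL    
Document | Helix   | Migrate 
Refactor | Aurora  | NULL    
Audit    | NULL    | Document
Setup    | Alpha   | Migrate 
Test     | Titan   | Setup   


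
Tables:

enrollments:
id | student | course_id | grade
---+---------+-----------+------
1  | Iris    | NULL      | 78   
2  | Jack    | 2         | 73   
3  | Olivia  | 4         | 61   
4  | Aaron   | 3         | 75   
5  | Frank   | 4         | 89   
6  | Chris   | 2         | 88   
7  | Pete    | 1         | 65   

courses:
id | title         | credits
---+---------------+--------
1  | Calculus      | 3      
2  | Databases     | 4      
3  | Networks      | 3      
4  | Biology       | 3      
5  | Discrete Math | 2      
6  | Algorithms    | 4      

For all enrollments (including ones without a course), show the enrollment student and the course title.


LEFT JOIN keeps every row from enrollments (the left table); where course_id has no match in courses, the course columns become NULL. Walk through each enrollment:
  - enrollment 1 (Iris): course_id=NULL, no match -> kept with NULL
  - enrollment 2 (Jack): course_id=2 -> matches Databases
  - enrollment 3 (Olivia): course_id=4 -> matches Biology
  - enrollment 4 (Aaron): course_id=3 -> matches Networks
  - enrollment 5 (Frank): course_id=4 -> matches Biology
  - enrollment 6 (Chris): course_id=2 -> matches Databases
  - enrollment 7 (Pete): course_id=1 -> matches Calculus
All 7 rows appear; 1 has NULL course.

SQL:
SELECT a.student, b.title AS course
FROM enrollments a
LEFT JOIN courses b ON a.course_id = b.id

Result:
student | course   
--------+----------
Iris    | NULL     
Jack    | Databases
Olivia  | Biology  
Aaron   | Networks 
Frank   | Biology  
Chris   | Databases
Pete    | Calculus 


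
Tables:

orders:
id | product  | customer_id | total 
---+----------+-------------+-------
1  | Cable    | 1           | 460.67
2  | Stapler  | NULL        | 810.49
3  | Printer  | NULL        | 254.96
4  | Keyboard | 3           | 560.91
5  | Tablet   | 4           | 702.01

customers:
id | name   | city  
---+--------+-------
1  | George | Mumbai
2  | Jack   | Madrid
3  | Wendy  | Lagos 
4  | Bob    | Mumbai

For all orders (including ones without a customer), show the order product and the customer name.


LEFT JOIN keeps every row from orders (the left table); where customer_id has no match in customers, the customer columns become NULL. Walk through each order:
  - order 1 (Cable): customer_id=1 -> matches George
  - order 2 (Stapler): customer_id=NULL, no match -> kept with NULL
  - order 3 (Printer): customer_id=NULL, no match -> kept with NULL
  - order 4 (Keyboard): customer_id=3 -> matches Wendy
  - order 5 (Tablet): customer_id=4 -> matches Bob
All 5 rows appear; 2 have NULL customer.

SQL:
SELECT a.product, b.name AS customer
FROM orders a
LEFT JOIN customers b ON a.customer_id = b.id

Result:
product  | customer
---------+---------
Cable    | George  
Stapler  | NULL    
Printer  | NULL    
Keyboard | Wendy   
Tablet   | Bob     


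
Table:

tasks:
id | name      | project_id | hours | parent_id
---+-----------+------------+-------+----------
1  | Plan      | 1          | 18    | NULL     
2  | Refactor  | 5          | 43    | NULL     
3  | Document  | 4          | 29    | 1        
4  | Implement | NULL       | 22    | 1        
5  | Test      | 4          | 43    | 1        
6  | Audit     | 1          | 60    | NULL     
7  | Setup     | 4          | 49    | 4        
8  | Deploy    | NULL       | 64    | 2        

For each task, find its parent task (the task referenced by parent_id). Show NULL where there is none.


This is a self-join: tasks is joined to a second copy of itself, matching each row's parent_id to another row's id. Use LEFT JOIN so rows with parent_id=NULL are kept.
  - task 1 (Plan): parent_id=NULL -> NULL
  - task 2 (Refactor): parent_id=NULL -> NULL
  - task 3 (Document): parent_id=1 -> Plan
  - task 4 (Implement): parent_id=1 -> Plan
  - task 5 (Test): parent_id=1 -> Plan
  - task 6 (Audit): parent_id=NULL -> NULL
  - task 7 (Setup): parent_id=4 -> Implement
  - task 8 (Deploy): parent_id=2 -> Refactor

SQL:
SELECT a.name AS item, b.name AS parent
FROM tasks a
LEFT JOIN tasks b ON a.parent_id = b.id

Result:
item      | parent   
----------+----------
Plan      | NULL     
Refactor  | NULL     
Document  | Plan     
Implement | Plan     
Test      | Plan     
Audit     | NULL     
Setup     | Implement
Deploy    | Refactor 


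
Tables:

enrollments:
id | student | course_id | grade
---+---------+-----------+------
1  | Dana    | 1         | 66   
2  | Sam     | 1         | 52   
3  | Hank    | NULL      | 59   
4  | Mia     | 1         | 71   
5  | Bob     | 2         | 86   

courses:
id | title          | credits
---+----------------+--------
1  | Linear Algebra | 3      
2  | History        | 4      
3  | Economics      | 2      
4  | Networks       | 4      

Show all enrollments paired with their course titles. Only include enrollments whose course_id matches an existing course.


INNER JOIN keeps only enrollments rows whose course_id matches an id in courses. Walk through each enrollment:
  - enrollment 1 (Dana): course_id=1 -> matches Linear Algebra
  - enrollment 2 (Sam): course_id=1 -> matches Linear Algebra
  - enrollment 3 (Hank): course_id=NULL, no match -> dropped
  - enrollment 4 (Mia): course_id=1 -> matches Linear Algebra
  - enrollment 5 (Bob): course_id=2 -> matches History
So 1 of 5 rows is dropped.

SQL:
SELECT a.student, b.title AS course
FROM enrollments a
INNER JOIN courses b ON a.course_id = b.id

Result:
student | course        
--------+---------------
Dana    | Linear Algebra
Sam     | Linear Algebra
Mia     | Linear Algebra
Bob     | History       


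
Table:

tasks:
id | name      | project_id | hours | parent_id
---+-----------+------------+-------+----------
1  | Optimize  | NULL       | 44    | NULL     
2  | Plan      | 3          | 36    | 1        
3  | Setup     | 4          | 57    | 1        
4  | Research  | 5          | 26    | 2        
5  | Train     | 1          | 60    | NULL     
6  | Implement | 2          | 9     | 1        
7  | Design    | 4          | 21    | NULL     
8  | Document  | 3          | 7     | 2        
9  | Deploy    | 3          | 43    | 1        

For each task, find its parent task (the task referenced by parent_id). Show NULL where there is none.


This is a self-join: tasks is joined to a second copy of itself, matching each row's parent_id to another row's id. Use LEFT JOIN so rows with parent_id=NULL are kept.
  - task 1 (Optimize): parent_id=NULL -> NULL
  - task 2 (Plan): parent_id=1 -> Optimize
  - task 3 (Setup): parent_id=1 -> Optimize
  - task 4 (Research): parent_id=2 -> Plan
  - task 5 (Train): parent_id=NULL -> NULL
  - task 6 (Implement): parent_id=1 -> Optimize
  - task 7 (Design): parent_id=NULL -> NULL
  - task 8 (Document): parent_id=2 -> Plan
  - task 9 (Deploy): parent_id=1 -> Optimize

SQL:
SELECT a.name AS item, b.name AS parent
FROM tasks a
LEFT JOIN tasks b ON a.parent_id = b.id

Result:
item      | parent  
----------+---------
Optimize  | NULL    
Plan      | Optimize
Setup     | Optimize
Research  | Plan    
Train     | NULL    
Implement | Optimize
Design    | NULL    
Document  | Plan    
Deploy    | Optimize


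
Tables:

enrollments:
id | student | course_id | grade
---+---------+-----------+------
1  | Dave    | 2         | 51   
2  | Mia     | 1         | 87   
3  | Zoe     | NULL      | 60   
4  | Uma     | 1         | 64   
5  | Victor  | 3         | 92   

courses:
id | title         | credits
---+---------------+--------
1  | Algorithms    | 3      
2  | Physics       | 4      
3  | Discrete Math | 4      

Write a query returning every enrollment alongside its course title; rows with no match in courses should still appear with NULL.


LEFT JOIN keeps every row from enrollments (the left table); where course_id has no match in courses, the course columns become NULL. Walk through each enrollment:
  - enrollment 1 (Dave): course_id=2 -> matches Physics
  - enrollment 2 (Mia): course_id=1 -> matches Algorithms
  - enrollment 3 (Zoe): course_id=NULL, no match -> kept with NULL
  - enrollment 4 (Uma): course_id=1 -> matches Algorithms
  - enrollment 5 (Victor): course_id=3 -> matches Discrete Math
All 5 rows appear; 1 has NULL course.

SQL:
SELECT a.student, b.title AS course
FROM enrollments a
LEFT JOIN courses b ON a.course_id = b.id

Result:
student | course       
--------+--------------
Dave    | Physics      
Mia     | Algorithms   
Zoe     | NULL         
Uma     | Algorithms   
Victor  | Discrete Math


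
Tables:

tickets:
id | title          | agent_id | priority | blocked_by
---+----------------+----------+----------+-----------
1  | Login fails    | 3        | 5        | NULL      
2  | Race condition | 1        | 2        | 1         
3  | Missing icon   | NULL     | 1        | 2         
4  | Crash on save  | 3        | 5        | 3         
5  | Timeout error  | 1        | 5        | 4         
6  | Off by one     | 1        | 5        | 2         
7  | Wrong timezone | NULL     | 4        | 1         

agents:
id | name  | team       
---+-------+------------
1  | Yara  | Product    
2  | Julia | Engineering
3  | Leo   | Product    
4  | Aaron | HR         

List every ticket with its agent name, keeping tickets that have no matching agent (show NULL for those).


LEFT JOIN keeps every row from tickets (the left table); where agent_id has no match in agents, the agent columns become NULL. Walk through each ticket:
  - ticket 1 (Login fails): agent_id=3 -> matches Leo
  - ticket 2 (Race condition): agent_id=1 -> matches Yara
  - ticket 3 (Missing icon): agent_id=NULL, no match -> kept with NULL
  - ticket 4 (Crash on save): agent_id=3 -> matches Leo
  - ticket 5 (Timeout error): agent_id=1 -> matches Yara
  - ticket 6 (Off by one): agent_id=1 -> matches Yara
  - ticket 7 (Wrong timezone): agent_id=NULL, no match -> kept with NULL
All 7 rows appear; 2 have NULL agent.

SQL:
SELECT a.title, b.name AS agent
FROM tickets a
LEFT JOIN agents b ON a.agent_id = b.id

Result:
title          | agent
---------------+------
Login fails    | Leo  
Race condition | Yara 
Missing icon   | NULL 
Crash on save  | Leo  
Timeout error  | Yara 
Off by one     | Yara 
Wrong timezone | NULL 


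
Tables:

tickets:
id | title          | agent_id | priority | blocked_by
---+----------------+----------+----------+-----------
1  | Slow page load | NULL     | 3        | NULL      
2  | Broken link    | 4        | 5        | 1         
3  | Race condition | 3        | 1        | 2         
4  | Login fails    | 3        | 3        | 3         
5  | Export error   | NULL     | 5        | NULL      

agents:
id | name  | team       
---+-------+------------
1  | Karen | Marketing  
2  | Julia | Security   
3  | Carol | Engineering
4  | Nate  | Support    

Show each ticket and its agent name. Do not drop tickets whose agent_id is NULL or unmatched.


LEFT JOIN keeps every row from tickets (the left table); where agent_id has no match in agents, the agent columns become NULL. Walk through each ticket:
  - ticket 1 (Slow page load): agent_id=NULL, no match -> kept with NULL
  - ticket 2 (Broken link): agent_id=4 -> matches Nate
  - ticket 3 (Race condition): agent_id=3 -> matches Carol
  - ticket 4 (Login fails): agent_id=3 -> matches Carol
  - ticket 5 (Export error): agent_id=NULL, no match -> kept with NULL
All 5 rows appear; 2 have NULL agent.

SQL:
SELECT a.title, b.name AS agent
FROM tickets a
LEFT JOIN agents b ON a.agent_id = b.id

Result:
title          | agent
---------------+------
Slow page load | NULL 
Broken link    | Nate 
Race condition | Carol
Login fails    | Carol
Export error   | NULL 


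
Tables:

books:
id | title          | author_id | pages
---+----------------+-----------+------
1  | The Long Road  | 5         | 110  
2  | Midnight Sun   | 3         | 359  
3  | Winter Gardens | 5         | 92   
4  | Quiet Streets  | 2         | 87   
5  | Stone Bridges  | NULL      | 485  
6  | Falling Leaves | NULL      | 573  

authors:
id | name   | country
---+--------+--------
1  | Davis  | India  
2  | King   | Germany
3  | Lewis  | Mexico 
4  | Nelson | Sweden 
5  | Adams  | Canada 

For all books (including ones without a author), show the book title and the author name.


LEFT JOIN keeps every row from books (the left table); where author_id has no match in authors, the author columns become NULL. Walk through each book:
  - book 1 (The Long Road): author_id=5 -> matches Adams
  - book 2 (Midnight Sun): author_id=3 -> matches Lewis
  - book 3 (Winter Gardens): author_id=5 -> matches Adams
  - book 4 (Quiet Streets): author_id=2 -> matches King
  - book 5 (Stone Bridges): author_id=NULL, no match -> kept with NULL
  - book 6 (Falling Leaves): author_id=NULL, no match -> kept with NULL
All 6 rows appear; 2 have NULL author.

SQL:
SELECT a.title, b.name AS author
FROM books a
LEFT JOIN authors b ON a.author_id = b.id

Result:
title          | author
---------------+-------
The Long Road  | Adams 
Midnight Sun   | Lewis 
Winter Gardens | Adams 
Quiet Streets  | King  
Stone Bridges  | NULL  
Falling Leaves | NULL  


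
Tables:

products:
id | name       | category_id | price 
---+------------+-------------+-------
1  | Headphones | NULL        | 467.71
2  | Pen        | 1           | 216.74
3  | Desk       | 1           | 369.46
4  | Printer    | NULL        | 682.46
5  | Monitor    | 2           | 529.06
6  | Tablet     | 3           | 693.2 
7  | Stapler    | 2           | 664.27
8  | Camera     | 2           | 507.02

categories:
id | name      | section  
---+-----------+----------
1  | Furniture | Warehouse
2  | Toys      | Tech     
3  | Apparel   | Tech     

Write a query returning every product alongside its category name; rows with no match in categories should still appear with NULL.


LEFT JOIN keeps every row from products (the left table); where category_id has no match in categories, the category columns become NULL. Walk through each product:
  - product 1 (Headphones): category_id=NULL, no match -> kept with NULL
  - product 2 (Pen): category_id=1 -> matches Furniture
  - product 3 (Desk): category_id=1 -> matches Furniture
  - product 4 (Printer): category_id=NULL, no match -> kept with NULL
  - product 5 (Monitor): category_id=2 -> matches Toys
  - product 6 (Tablet): category_id=3 -> matches Apparel
  - product 7 (Stapler): category_id=2 -> matches Toys
  - product 8 (Camera): category_id=2 -> matches Toys
All 8 rows appear; 2 have NULL category.

SQL:
SELECT a.name, b.name AS category
FROM products a
LEFT JOIN categories b ON a.category_id = b.id

Result:
name       | category 
-----------+----------
Headphones | NULL     
Pen        | Furniture
Desk       | Furniture
Printer    | NULL     
Monitor    | Toys     
Tablet     | Apparel  
Stapler    | Toys     
Camera     | Toys     


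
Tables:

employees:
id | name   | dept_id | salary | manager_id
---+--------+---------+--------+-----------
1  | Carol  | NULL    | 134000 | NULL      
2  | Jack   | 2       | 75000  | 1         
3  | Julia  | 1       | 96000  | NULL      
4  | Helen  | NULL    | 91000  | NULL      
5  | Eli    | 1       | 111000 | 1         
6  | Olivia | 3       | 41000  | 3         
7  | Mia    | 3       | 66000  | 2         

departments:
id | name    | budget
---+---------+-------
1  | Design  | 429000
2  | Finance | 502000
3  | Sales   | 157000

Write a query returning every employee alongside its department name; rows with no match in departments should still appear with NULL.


LEFT JOIN keeps every row from employees (the left table); where dept_id has no match in departments, the department columns become NULL. Walk through each employee:
  - employee 1 (Carol): dept_id=NULL, no match -> kept with NULL
  - employee 2 (Jack): dept_id=2 -> matches Finance
  - employee 3 (Julia): dept_id=1 -> matches Design
  - employee 4 (Helen): dept_id=NULL, no match -> kept with NULL
  - employee 5 (Eli): dept_id=1 -> matches Design
  - employee 6 (Olivia): dept_id=3 -> matches Sales
  - employee 7 (Mia): dept_id=3 -> matches Sales
All 7 rows appear; 2 have NULL department.

SQL:
SELECT a.name, b.name AS department
FROM employees a
LEFT JOIN departments b ON a.dept_id = b.id

Result:
name   | department
-------+-----------
Carol  | NULL      
Jack   | Finance   
Julia  | Design    
Helen  | NULL      
Eli    | Design    
Olivia | Sales     
Mia    | Sales     


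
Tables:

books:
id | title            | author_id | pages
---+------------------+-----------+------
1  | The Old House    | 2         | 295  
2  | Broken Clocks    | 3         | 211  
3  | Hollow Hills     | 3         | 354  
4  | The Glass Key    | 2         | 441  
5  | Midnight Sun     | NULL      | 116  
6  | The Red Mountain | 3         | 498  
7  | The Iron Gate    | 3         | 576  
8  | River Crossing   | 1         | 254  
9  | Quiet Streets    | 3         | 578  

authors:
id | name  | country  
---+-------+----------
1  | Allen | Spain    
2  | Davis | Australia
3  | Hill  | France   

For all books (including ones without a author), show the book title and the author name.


LEFT JOIN keeps every row from books (the left table); where author_id has no match in authors, the author columns become NULL. Walk through each book:
  - book 1 (The Old House): author_id=2 -> matches Davis
  - book 2 (Broken Clocks): author_id=3 -> matches Hill
  - book 3 (Hollow Hills): author_id=3 -> matches Hill
  - book 4 (The Glass Key): author_id=2 -> matches Davis
  - book 5 (Midnight Sun): author_id=NULL, no match -> kept with NULL
  - book 6 (The Red Mountain): author_id=3 -> matches Hill
  - book 7 (The Iron Gate): author_id=3 -> matches Hill
  - book 8 (River Crossing): author_id=1 -> matches Allen
  - book 9 (Quiet Streets): author_id=3 -> matches Hill
All 9 rows appear; 1 has NULL author.

SQL:
SELECT a.title, b.name AS author
FROM books a
LEFT JOIN authors b ON a.author_id = b.id

Result:
title            | author
-----------------+-------
The Old House    | Davis 
Broken Clocks    | Hill  
Hollow Hills     | Hill  
The Glass Key    | Davis 
Midnight Sun     | NULL  
The Red Mountain | Hill  
The Iron Gate    | Hill  
River Crossing   | Allen 
Quiet Streets    | Hill  


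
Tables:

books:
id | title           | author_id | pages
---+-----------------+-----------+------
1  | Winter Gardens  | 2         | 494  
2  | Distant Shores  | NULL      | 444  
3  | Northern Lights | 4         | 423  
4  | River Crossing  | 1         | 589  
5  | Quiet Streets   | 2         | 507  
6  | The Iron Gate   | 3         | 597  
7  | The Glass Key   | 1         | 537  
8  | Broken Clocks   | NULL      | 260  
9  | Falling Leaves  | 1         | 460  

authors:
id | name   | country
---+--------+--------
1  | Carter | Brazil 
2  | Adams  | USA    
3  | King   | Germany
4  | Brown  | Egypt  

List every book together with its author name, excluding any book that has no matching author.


INNER JOIN keeps only books rows whose author_id matches an id in authors. Walk through each book:
  - book 1 (Winter Gardens): author_id=2 -> matches Adams
  - book 2 (Distant Shores): author_id=NULL, no match -> dropped
  - book 3 (Northern Lights): author_id=4 -> matches Brown
  - book 4 (River Crossing): author_id=1 -> matches Carter
  - book 5 (Quiet Streets): author_id=2 -> matches Adams
  - book 6 (The Iron Gate): author_id=3 -> matches King
  - book 7 (The Glass Key): author_id=1 -> matches Carter
  - book 8 (Broken Clocks): author_id=NULL, no match -> dropped
  - book 9 (Falling Leaves): author_id=1 -> matches Carter
So 2 of 9 rows are dropped.

SQL:
SELECT a.title, b.name AS author
FROM books a
INNER JOIN authors b ON a.author_id = b.id

Result:
title           | author
----------------+-------
Winter Gardens  | Adams 
Northern Lights | Brown 
River Crossing  | Carter
Quiet Streets   | Adams 
The Iron Gate   | King  
The Glass Key   | Carter
Falling Leaves  | Carter


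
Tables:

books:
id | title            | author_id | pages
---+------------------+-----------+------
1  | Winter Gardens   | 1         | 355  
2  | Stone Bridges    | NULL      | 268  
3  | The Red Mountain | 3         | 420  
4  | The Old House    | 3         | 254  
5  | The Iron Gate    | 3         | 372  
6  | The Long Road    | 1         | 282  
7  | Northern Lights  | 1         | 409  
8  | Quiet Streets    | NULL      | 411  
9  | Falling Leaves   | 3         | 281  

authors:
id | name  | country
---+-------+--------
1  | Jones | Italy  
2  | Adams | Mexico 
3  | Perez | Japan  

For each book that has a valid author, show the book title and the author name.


INNER JOIN keeps only books rows whose author_id matches an id in authors. Walk through each book:
  - book 1 (Winter Gardens): author_id=1 -> matches Jones
  - book 2 (Stone Bridges): author_id=NULL, no match -> dropped
  - book 3 (The Red Mountain): author_id=3 -> matches Perez
  - book 4 (The Old House): author_id=3 -> matches Perez
  - book 5 (The Iron Gate): author_id=3 -> matches Perez
  - book 6 (The Long Road): author_id=1 -> matches Jones
  - book 7 (Northern Lights): author_id=1 -> matches Jones
  - book 8 (Quiet Streets): author_id=NULL, no match -> dropped
  - book 9 (Falling Leaves): author_id=3 -> matches Perez
So 2 of 9 rows are dropped.

SQL:
SELECT a.title, b.name AS author
FROM books a
INNER JOIN authors b ON a.author_id = b.id

Result:
title            | author
-----------------+-------
Winter Gardens   | Jones 
The Red Mountain | Perez 
The Old House    | Perez 
The Iron Gate    | Perez 
The Long Road    | Jones 
Northern Lights  | Jones 
Falling Leaves   | Perez 


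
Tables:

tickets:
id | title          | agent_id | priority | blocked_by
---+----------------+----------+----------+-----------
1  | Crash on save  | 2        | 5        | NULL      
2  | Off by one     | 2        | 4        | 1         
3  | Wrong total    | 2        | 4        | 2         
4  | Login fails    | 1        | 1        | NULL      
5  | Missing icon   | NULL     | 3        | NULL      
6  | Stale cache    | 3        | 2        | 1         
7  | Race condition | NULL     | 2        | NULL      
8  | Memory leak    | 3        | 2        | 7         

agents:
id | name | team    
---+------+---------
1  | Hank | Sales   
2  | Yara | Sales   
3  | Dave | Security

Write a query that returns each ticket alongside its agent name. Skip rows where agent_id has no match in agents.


INNER JOIN keeps only tickets rows whose agent_id matches an id in agents. Walk through each ticket:
  - ticket 1 (Crash on save): agent_id=2 -> matches Yara
  - ticket 2 (Off by one): agent_id=2 -> matches Yara
  - ticket 3 (Wrong total): agent_id=2 -> matches Yara
  - ticket 4 (Login fails): agent_id=1 -> matches Hank
  - ticket 5 (Missing icon): agent_id=NULL, no match -> dropped
  - ticket 6 (Stale cache): agent_id=3 -> matches Dave
  - ticket 7 (Race condition): agent_id=NULL, no match -> dropped
  - ticket 8 (Memory leak): agent_id=3 -> matches Dave
So 2 of 8 rows are dropped.

SQL:
SELECT a.title, b.name AS agent
FROM tickets a
INNER JOIN agents b ON a.agent_id = b.id

Result:
title         | agent
--------------+------
Crash on save | Yara 
Off by one    | Yara 
Wrong total   | Yara 
Login fails   | Hank 
Stale cache   | Dave 
Memory leak   | Dave 


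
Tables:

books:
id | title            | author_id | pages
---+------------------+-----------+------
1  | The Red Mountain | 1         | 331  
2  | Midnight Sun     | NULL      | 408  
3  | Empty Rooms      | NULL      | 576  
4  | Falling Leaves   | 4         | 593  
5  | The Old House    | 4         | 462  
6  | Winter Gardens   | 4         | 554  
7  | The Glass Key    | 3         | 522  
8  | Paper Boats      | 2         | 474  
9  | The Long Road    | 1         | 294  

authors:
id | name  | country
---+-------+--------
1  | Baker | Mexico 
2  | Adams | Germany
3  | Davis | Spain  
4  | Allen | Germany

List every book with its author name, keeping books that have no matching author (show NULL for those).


LEFT JOIN keeps every row from books (the left table); where author_id has no match in authors, the author columns become NULL. Walk through each book:
  - book 1 (The Red Mountain): author_id=1 -> matches Baker
  - book 2 (Midnight Sun): author_id=NULL, no match -> kept with NULL
  - book 3 (Empty Rooms): author_id=NULL, no match -> kept with NULL
  - book 4 (Falling Leaves): author_id=4 -> matches Allen
  - book 5 (The Old House): author_id=4 -> matches Allen
  - book 6 (Winter Gardens): author_id=4 -> matches Allen
  - book 7 (The Glass Key): author_id=3 -> matches Davis
  - book 8 (Paper Boats): author_id=2 -> matches Adams
  - book 9 (The Long Road): author_id=1 -> matches Baker
All 9 rows appear; 2 have NULL author.

SQL:
SELECT a.title, b.name AS author
FROM books a
LEFT JOIN authors b ON a.author_id = b.id

Result:
title            | author
-----------------+-------
The Red Mountain | Baker 
Midnight Sun     | NULL  
Empty Rooms      | NULL  
Falling Leaves   | Allen 
The Old House    | Allen 
Winter Gardens   | Allen 
The Glass Key    | Davis 
Paper Boats      | Adams 
The Long Road    | Baker 


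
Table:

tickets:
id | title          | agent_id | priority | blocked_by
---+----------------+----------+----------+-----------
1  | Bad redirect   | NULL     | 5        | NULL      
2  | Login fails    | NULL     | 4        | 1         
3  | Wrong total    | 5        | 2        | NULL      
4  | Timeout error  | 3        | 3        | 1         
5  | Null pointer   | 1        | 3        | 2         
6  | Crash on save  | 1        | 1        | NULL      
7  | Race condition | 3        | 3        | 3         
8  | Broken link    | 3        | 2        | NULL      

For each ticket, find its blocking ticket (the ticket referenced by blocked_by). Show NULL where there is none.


This is a self-join: tickets is joined to a second copy of itself, matching each row's blocked_by to another row's id. Use LEFT JOIN so rows with blocked_by=NULL are kept.
  - ticket 1 (Bad redirect): blocked_by=NULL -> NULL
  - ticket 2 (Login fails): blocked_by=1 -> Bad redirect
  - ticket 3 (Wrong total): blocked_by=NULL -> NULL
  - ticket 4 (Timeout error): blocked_by=1 -> Bad redirect
  - ticket 5 (Null pointer): blocked_by=2 -> Login fails
  - ticket 6 (Crash on save): blocked_by=NULL -> NULL
  - ticket 7 (Race condition): blocked_by=3 -> Wrong total
  - ticket 8 (Broken link): blocked_by=NULL -> NULL

SQL:
SELECT a.title AS item, b.title AS blocked_by
FROM tickets a
LEFT JOIN tickets b ON a.blocked_by = b.id

Result:
item           | blocked_by  
---------------+-------------
Bad redirect   | NULL        
Login fails    | Bad redirect
Wrong total    | NULL        
Timeout error  | Bad redirect
Null pointer   | Login fails 
Crash on save  | NULL        
Race condition | Wrong total 
Broken link    | NULL        


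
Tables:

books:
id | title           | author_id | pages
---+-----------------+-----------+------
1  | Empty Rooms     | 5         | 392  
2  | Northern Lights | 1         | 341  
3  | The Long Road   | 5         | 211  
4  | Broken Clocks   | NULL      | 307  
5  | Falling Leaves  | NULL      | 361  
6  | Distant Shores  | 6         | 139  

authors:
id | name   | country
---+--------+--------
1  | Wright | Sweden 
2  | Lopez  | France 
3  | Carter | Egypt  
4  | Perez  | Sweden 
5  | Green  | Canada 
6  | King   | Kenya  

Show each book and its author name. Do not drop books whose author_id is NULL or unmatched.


LEFT JOIN keeps every row from books (the left table); where author_id has no match in authors, the author columns become NULL. Walk through each book:
  - book 1 (Empty Rooms): author_id=5 -> matches Green
  - book 2 (Northern Lights): author_id=1 -> matches Wright
  - book 3 (The Long Road): author_id=5 -> matches Green
  - book 4 (Broken Clocks): author_id=NULL, no match -> kept with NULL
  - book 5 (Falling Leaves): author_id=NULL, no match -> kept with NULL
  - book 6 (Distant Shores): author_id=6 -> matches King
All 6 rows appear; 2 have NULL author.

SQL:
SELECT a.title, b.name AS author
FROM books a
LEFT JOIN authors b ON a.author_id = b.id

Result:
title           | author
----------------+-------
Empty Rooms     | Green 
Northern Lights | Wright
The Long Road   | Green 
Broken Clocks   | NULL  
Falling Leaves  | NULL  
Distant Shores  | King  


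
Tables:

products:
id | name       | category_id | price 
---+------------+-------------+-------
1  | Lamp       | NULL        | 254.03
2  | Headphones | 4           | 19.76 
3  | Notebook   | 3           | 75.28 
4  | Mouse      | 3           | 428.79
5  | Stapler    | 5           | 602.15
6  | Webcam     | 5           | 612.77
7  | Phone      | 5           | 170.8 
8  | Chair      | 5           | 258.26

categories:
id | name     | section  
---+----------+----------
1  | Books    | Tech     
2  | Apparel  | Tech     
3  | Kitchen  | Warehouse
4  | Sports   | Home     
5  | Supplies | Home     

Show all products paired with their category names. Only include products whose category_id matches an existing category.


INNER JOIN keeps only products rows whose category_id matches an id in categories. Walk through each product:
  - product 1 (Lamp): category_id=NULL, no match -> dropped
  - product 2 (Headphones): category_id=4 -> matches Sports
  - product 3 (Notebook): category_id=3 -> matches Kitchen
  - product 4 (Mouse): category_id=3 -> matches Kitchen
  - product 5 (Stapler): category_id=5 -> matches Supplies
  - product 6 (Webcam): category_id=5 -> matches Supplies
  - product 7 (Phone): category_id=5 -> matches Supplies
  - product 8 (Chair): category_id=5 -> matches Supplies
So 1 of 8 rows is dropped.

SQL:
SELECT a.name, b.name AS category
FROM products a
INNER JOIN categories b ON a.category_id = b.id

Result:
name       | category
-----------+---------
Headphones | Sports  
Notebook   | Kitchen 
Mouse      | Kitchen 
Stapler    | Supplies
Webcam     | Supplies
Phone      | Supplies
Chair      | Supplies


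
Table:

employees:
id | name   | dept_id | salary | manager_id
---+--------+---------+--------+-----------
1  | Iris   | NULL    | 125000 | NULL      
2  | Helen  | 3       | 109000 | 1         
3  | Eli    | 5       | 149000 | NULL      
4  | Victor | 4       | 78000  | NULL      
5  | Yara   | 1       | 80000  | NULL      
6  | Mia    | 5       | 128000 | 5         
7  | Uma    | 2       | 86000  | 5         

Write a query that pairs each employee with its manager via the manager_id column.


This is a self-join: employees is joined to a second copy of itself, matching each row's manager_id to another row's id. Use LEFT JOIN so rows with manager_id=NULL are kept.
  - employee 1 (Iris): manager_id=NULL -> NULL
  - employee 2 (Helen): manager_id=1 -> Iris
  - employee 3 (Eli): manager_id=NULL -> NULL
  - employee 4 (Victor): manager_id=NULL -> NULL
  - employee 5 (Yara): manager_id=NULL -> NULL
  - employee 6 (Mia): manager_id=5 -> Yara
  - employee 7 (Uma): manager_id=5 -> Yara

SQL:
SELECT a.name AS item, b.name AS manager
FROM employees a
LEFT JOIN employees b ON a.manager_id = b.id

Result:
item   | manager
-------+--------
Iris   | NULL   
Helen  | Iris   
Eli    | NULL   
Victor | NULL   
Yara   | NULL   
Mia    | Yara   
Uma    | Yara   


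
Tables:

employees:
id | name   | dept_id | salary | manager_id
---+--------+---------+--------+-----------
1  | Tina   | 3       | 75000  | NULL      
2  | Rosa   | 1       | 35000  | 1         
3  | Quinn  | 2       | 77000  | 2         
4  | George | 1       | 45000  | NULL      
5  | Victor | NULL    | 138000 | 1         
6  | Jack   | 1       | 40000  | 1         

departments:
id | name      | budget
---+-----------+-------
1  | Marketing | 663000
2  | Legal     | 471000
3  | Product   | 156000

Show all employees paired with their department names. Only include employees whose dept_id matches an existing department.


INNER JOIN keeps only employees rows whose dept_id matches an id in departments. Walk through each employee:
  - employee 1 (Tina): dept_id=3 -> matches Product
  - employee 2 (Rosa): dept_id=1 -> matches Marketing
  - employee 3 (Quinn): dept_id=2 -> matches Legal
  - employee 4 (George): dept_id=1 -> matches Marketing
  - employee 5 (Victor): dept_id=NULL, no match -> dropped
  - employee 6 (Jack): dept_id=1 -> matches Marketing
So 1 of 6 rows is dropped.

SQL:
SELECT a.name, b.name AS department
FROM employees a
INNER JOIN departments b ON a.dept_id = b.id

Result:
name   | department
-------+-----------
Tina   | Product   
Rosa   | Marketing 
Quinn  | Legal     
George | Marketing 
Jack   | Marketing 


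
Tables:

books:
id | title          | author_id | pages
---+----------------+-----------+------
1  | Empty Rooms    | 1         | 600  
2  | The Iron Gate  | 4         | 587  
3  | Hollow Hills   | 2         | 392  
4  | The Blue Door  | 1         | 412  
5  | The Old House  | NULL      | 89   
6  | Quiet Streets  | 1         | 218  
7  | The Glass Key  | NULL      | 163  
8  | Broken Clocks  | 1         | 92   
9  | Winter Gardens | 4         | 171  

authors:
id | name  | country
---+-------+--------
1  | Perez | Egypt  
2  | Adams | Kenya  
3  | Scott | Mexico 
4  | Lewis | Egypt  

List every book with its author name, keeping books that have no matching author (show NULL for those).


LEFT JOIN keeps every row from books (the left table); where author_id has no match in authors, the author columns become NULL. Walk through each book:
  - book 1 (Empty Rooms): author_id=1 -> matches Perez
  - book 2 (The Iron Gate): author_id=4 -> matches Lewis
  - book 3 (Hollow Hills): author_id=2 -> matches Adams
  - book 4 (The Blue Door): author_id=1 -> matches Perez
  - book 5 (The Old House): author_id=NULL, no match -> kept with NULL
  - book 6 (Quiet Streets): author_id=1 -> matches Perez
  - book 7 (The Glass Key): author_id=NULL, no match -> kept with NULL
  - book 8 (Broken Clocks): author_id=1 -> matches Perez
  - book 9 (Winter Gardens): author_id=4 -> matches Lewis
All 9 rows appear; 2 have NULL author.

SQL:
SELECT a.title, b.name AS author
FROM books a
LEFT JOIN authors b ON a.author_id = b.id

Result:
title          | author
---------------+-------
Empty Rooms    | Perez 
The Iron Gate  | Lewis 
Hollow Hills   | Adams 
The Blue Door  | Perez 
The Old House  | NULL  
Quiet Streets  | Perez 
The Glass Key  | NULL  
Broken Clocks  | Perez 
Winter Gardens | Lewis 
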